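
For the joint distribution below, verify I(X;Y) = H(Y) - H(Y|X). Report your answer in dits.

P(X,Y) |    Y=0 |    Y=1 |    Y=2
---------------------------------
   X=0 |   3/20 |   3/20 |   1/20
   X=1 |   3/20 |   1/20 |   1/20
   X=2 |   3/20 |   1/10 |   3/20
I(X;Y) = 0.0196 dits

Mutual information has multiple equivalent forms:
- I(X;Y) = H(X) - H(X|Y)
- I(X;Y) = H(Y) - H(Y|X)
- I(X;Y) = H(X) + H(Y) - H(X,Y)

Computing all quantities:
H(X) = 0.4693, H(Y) = 0.4634, H(X,Y) = 0.9131
H(X|Y) = 0.4497, H(Y|X) = 0.4438

Verification:
H(X) - H(X|Y) = 0.4693 - 0.4497 = 0.0196
H(Y) - H(Y|X) = 0.4634 - 0.4438 = 0.0196
H(X) + H(Y) - H(X,Y) = 0.4693 + 0.4634 - 0.9131 = 0.0196

All forms give I(X;Y) = 0.0196 dits. ✓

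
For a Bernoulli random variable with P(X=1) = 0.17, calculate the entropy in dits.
0.1980 dits

The binary entropy function is:
H(p) = -p log(p) - (1-p) log(1-p)

H(0.17) = -0.17 × log_10(0.17) - 0.83 × log_10(0.83)
H(0.17) = 0.1980 dits

Note: Binary entropy is maximized at p=0.5 (H=1 bit) and minimized at p=0 or p=1 (H=0).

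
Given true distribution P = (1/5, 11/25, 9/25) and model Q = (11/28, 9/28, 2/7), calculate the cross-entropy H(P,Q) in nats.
1.1372 nats

Cross-entropy: H(P,Q) = -Σ p(x) log q(x)

Alternatively: H(P,Q) = H(P) + D_KL(P||Q)
H(P) = 1.0509 nats
D_KL(P||Q) = 0.0863 nats

H(P,Q) = 1.0509 + 0.0863 = 1.1372 nats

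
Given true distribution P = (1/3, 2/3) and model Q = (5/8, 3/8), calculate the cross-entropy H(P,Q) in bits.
1.1694 bits

Cross-entropy: H(P,Q) = -Σ p(x) log q(x)

Alternatively: H(P,Q) = H(P) + D_KL(P||Q)
H(P) = 0.9183 bits
D_KL(P||Q) = 0.2511 bits

H(P,Q) = 0.9183 + 0.2511 = 1.1694 bits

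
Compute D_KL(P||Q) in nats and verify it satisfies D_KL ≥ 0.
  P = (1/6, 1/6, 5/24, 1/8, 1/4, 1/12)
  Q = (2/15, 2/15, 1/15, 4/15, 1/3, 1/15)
0.1637 nats

KL divergence satisfies the Gibbs inequality: D_KL(P||Q) ≥ 0 for all distributions P, Q.

D_KL(P||Q) = Σ p(x) log(p(x)/q(x))
Term by term:
  x=0: 1/6 × log_e[(1/6)/(2/15)] = 0.0372
  x=1: 1/6 × log_e[(1/6)/(2/15)] = 0.0372
  x=2: 5/24 × log_e[(5/24)/(1/15)] = 0.2374
  x=3: 1/8 × log_e[(1/8)/(4/15)] = -0.0947
  x=4: 1/4 × log_e[(1/4)/(1/3)] = -0.0719
  x=5: 1/12 × log_e[(1/12)/(1/15)] = 0.0186
D_KL(P||Q) = 0.1637 nats

D_KL(P||Q) = 0.1637 ≥ 0 ✓

This non-negativity is a fundamental property: relative entropy cannot be negative because it measures how different Q is from P.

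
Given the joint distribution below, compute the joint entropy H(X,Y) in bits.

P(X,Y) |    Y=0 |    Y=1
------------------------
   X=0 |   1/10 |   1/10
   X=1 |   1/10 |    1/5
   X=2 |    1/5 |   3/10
2.4464 bits

Joint entropy is H(X,Y) = -Σ_{x,y} p(x,y) log p(x,y).

Summing over all non-zero entries:
H(X,Y) = -[1/10·log_2(1/10) + 1/10·log_2(1/10) + 1/10·log_2(1/10) + 1/5·log_2(1/5) + 1/5·log_2(1/5) + 3/10·log_2(3/10)]
H(X,Y) = 2.4464 bits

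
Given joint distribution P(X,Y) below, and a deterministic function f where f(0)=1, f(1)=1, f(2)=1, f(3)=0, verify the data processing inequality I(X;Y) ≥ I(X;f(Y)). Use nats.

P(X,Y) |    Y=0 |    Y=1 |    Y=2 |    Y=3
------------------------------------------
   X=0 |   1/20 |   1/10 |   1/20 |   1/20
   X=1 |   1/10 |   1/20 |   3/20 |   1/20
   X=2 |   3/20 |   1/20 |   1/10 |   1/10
I(X;Y) = 0.0578, I(X;f(Y)) = 0.0068, inequality holds: 0.0578 ≥ 0.0068

Data Processing Inequality: For any Markov chain X → Y → Z, we have I(X;Y) ≥ I(X;Z).

Here Z = f(Y) is a deterministic function of Y, forming X → Y → Z.

Original I(X;Y) = 0.0578 nats

After applying f:
P(X,Z) where Z=f(Y):
- P(X,Z=0) = P(X,Y=3)
- P(X,Z=1) = P(X,Y=0) + P(X,Y=1) + P(X,Y=2)

I(X;Z) = I(X;f(Y)) = 0.0068 nats

Verification: 0.0578 ≥ 0.0068 ✓

Information cannot be created by processing; the function f can only lose information about X.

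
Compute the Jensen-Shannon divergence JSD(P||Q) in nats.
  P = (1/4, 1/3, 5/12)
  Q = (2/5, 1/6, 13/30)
0.0230 nats

Jensen-Shannon divergence is:
JSD(P||Q) = 0.5 × D_KL(P||M) + 0.5 × D_KL(Q||M)
where M = 0.5 × (P + Q) is the mixture distribution.

M = 0.5 × (1/4, 1/3, 5/12) + 0.5 × (2/5, 1/6, 13/30) = (13/40, 1/4, 17/40)

D_KL(P||M) = 0.0221 nats
D_KL(Q||M) = 0.0239 nats

JSD(P||Q) = 0.5 × 0.0221 + 0.5 × 0.0239 = 0.0230 nats

Unlike KL divergence, JSD is symmetric and bounded: 0 ≤ JSD ≤ log(2).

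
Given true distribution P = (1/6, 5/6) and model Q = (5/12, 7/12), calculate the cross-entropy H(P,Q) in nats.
0.5951 nats

Cross-entropy: H(P,Q) = -Σ p(x) log q(x)

Alternatively: H(P,Q) = H(P) + D_KL(P||Q)
H(P) = 0.4506 nats
D_KL(P||Q) = 0.1445 nats

H(P,Q) = 0.4506 + 0.1445 = 0.5951 nats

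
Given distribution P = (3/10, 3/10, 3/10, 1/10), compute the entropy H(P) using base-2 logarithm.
1.8955 bits

Shannon entropy is H(X) = -Σ p(x) log p(x).

For P = (3/10, 3/10, 3/10, 1/10):
H = -3/10 × log_2(3/10) -3/10 × log_2(3/10) -3/10 × log_2(3/10) -1/10 × log_2(1/10)
H = 1.8955 bits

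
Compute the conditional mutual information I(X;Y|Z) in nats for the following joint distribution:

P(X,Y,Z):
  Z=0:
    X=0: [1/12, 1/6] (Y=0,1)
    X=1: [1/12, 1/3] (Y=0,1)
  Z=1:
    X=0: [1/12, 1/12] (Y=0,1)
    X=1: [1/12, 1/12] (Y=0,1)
0.0073 nats

Conditional mutual information: I(X;Y|Z) = H(X|Z) + H(Y|Z) - H(X,Y|Z)

H(Z) = 0.6365
H(X,Z) = 1.3086 → H(X|Z) = 0.6721
H(Y,Z) = 1.2425 → H(Y|Z) = 0.6059
H(X,Y,Z) = 1.9073 → H(X,Y|Z) = 1.2708

I(X;Y|Z) = 0.6721 + 0.6059 - 1.2708 = 0.0073 nats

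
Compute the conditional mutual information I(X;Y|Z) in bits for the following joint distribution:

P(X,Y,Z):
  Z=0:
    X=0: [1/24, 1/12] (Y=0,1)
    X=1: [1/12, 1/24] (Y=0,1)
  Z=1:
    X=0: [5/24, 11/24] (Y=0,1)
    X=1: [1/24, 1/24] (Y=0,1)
0.0285 bits

Conditional mutual information: I(X;Y|Z) = H(X|Z) + H(Y|Z) - H(X,Y|Z)

H(Z) = 0.8113
H(X,Z) = 1.4387 → H(X|Z) = 0.6274
H(Y,Z) = 1.7500 → H(Y|Z) = 0.9387
H(X,Y,Z) = 2.3490 → H(X,Y|Z) = 1.5377

I(X;Y|Z) = 0.6274 + 0.9387 - 1.5377 = 0.0285 bits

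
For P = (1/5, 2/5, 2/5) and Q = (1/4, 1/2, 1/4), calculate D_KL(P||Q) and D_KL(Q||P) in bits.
D_KL(P||Q) = 0.0781, D_KL(Q||P) = 0.0719

KL divergence is not symmetric: D_KL(P||Q) ≠ D_KL(Q||P) in general.

D_KL(P||Q) = 0.0781 bits
D_KL(Q||P) = 0.0719 bits

No, they are not equal!

This asymmetry is why KL divergence is not a true distance metric.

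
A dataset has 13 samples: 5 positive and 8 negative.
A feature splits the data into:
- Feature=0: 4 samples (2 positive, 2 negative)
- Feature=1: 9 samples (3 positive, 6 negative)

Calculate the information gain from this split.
0.0178 bits

Information Gain = H(Y) - H(Y|Feature)

Before split:
P(positive) = 5/13 = 0.3846
H(Y) = 0.9612 bits

After split:
Feature=0: H = 1.0000 bits (weight = 4/13)
Feature=1: H = 0.9183 bits (weight = 9/13)
H(Y|Feature) = (4/13)×1.0000 + (9/13)×0.9183 = 0.9434 bits

Information Gain = 0.9612 - 0.9434 = 0.0178 bits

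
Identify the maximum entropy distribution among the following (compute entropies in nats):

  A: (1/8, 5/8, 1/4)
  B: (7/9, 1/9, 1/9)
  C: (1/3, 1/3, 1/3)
C

For a discrete distribution over n outcomes, entropy is maximized by the uniform distribution.

Computing entropies:
H(A) = 0.9003 nats
H(B) = 0.6837 nats
H(C) = 1.0986 nats

The uniform distribution (where all probabilities equal 1/3) achieves the maximum entropy of log_e(3) = 1.0986 nats.

Distribution C has the highest entropy.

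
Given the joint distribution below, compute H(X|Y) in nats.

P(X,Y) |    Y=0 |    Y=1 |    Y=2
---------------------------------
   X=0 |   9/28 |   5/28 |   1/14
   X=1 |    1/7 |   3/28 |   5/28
0.6252 nats

Using the chain rule: H(X|Y) = H(X,Y) - H(Y)

First, compute H(X,Y) = 1.6859 nats

Marginal P(Y) = (13/28, 2/7, 1/4)
H(Y) = 1.0607 nats

H(X|Y) = H(X,Y) - H(Y) = 1.6859 - 1.0607 = 0.6252 nats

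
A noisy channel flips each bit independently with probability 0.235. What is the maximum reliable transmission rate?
0.2134 bits

For a binary symmetric channel (BSC) with error probability p:
Capacity C = 1 - H(p) bits per symbol

where H(p) = -p log₂(p) - (1-p) log₂(1-p) is the binary entropy function.

H(0.235) = 0.7866 bits
C = 1 - 0.7866 = 0.2134 bits per symbol

This means we can reliably transmit up to 0.2134 bits of information per channel use.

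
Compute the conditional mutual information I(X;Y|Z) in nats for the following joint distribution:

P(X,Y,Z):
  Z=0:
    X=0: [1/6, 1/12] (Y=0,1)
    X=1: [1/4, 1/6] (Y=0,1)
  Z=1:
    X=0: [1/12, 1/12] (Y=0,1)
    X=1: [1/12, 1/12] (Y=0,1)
0.0015 nats

Conditional mutual information: I(X;Y|Z) = H(X|Z) + H(Y|Z) - H(X,Y|Z)

H(Z) = 0.6365
H(X,Z) = 1.3086 → H(X|Z) = 0.6721
H(Y,Z) = 1.3086 → H(Y|Z) = 0.6721
H(X,Y,Z) = 1.9792 → H(X,Y|Z) = 1.3427

I(X;Y|Z) = 0.6721 + 0.6721 - 1.3427 = 0.0015 nats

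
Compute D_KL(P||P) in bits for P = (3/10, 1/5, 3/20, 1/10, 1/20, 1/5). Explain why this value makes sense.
0.0000 bits

KL divergence satisfies the Gibbs inequality: D_KL(P||Q) ≥ 0 for all distributions P, Q.

D_KL(P||Q) = Σ p(x) log(p(x)/q(x))
Each term is p(x) × log_2(p(x)/p(x)) = p(x) × log_2(1) = 0, so the sum is 0.
D_KL(P||Q) = 0.0000 bits

When P = Q, the KL divergence is exactly 0, as there is no 'divergence' between identical distributions.

This non-negativity is a fundamental property: relative entropy cannot be negative because it measures how different Q is from P.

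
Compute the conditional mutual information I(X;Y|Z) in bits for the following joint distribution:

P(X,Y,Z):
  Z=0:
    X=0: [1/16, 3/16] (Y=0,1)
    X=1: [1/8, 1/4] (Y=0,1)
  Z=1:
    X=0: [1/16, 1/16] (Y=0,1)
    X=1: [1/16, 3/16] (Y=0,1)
0.0202 bits

Conditional mutual information: I(X;Y|Z) = H(X|Z) + H(Y|Z) - H(X,Y|Z)

H(Z) = 0.9544
H(X,Z) = 1.9056 → H(X|Z) = 0.9512
H(Y,Z) = 1.8496 → H(Y|Z) = 0.8952
H(X,Y,Z) = 2.7806 → H(X,Y|Z) = 1.8262

I(X;Y|Z) = 0.9512 + 0.8952 - 1.8262 = 0.0202 bits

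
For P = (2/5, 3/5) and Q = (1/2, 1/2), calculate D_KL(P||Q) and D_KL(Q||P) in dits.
D_KL(P||Q) = 0.0087, D_KL(Q||P) = 0.0089

KL divergence is not symmetric: D_KL(P||Q) ≠ D_KL(Q||P) in general.

D_KL(P||Q) = 0.0087 dits
D_KL(Q||P) = 0.0089 dits

No, they are not equal!

This asymmetry is why KL divergence is not a true distance metric.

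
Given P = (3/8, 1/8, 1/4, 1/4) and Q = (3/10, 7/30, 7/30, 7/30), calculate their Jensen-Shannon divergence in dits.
0.0046 dits

Jensen-Shannon divergence is:
JSD(P||Q) = 0.5 × D_KL(P||M) + 0.5 × D_KL(Q||M)
where M = 0.5 × (P + Q) is the mixture distribution.

M = 0.5 × (3/8, 1/8, 1/4, 1/4) + 0.5 × (3/10, 7/30, 7/30, 7/30) = (0.3375, 0.179167, 0.241667, 0.241667)

D_KL(P||M) = 0.0050 dits
D_KL(Q||M) = 0.0043 dits

JSD(P||Q) = 0.5 × 0.0050 + 0.5 × 0.0043 = 0.0046 dits

Unlike KL divergence, JSD is symmetric and bounded: 0 ≤ JSD ≤ log(2).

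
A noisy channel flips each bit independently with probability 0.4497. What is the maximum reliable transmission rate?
0.0073 bits

For a binary symmetric channel (BSC) with error probability p:
Capacity C = 1 - H(p) bits per symbol

where H(p) = -p log₂(p) - (1-p) log₂(1-p) is the binary entropy function.

H(0.4497) = 0.9927 bits
C = 1 - 0.9927 = 0.0073 bits per symbol

This means we can reliably transmit up to 0.0073 bits of information per channel use.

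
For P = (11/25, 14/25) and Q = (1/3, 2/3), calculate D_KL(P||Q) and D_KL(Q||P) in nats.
D_KL(P||Q) = 0.0245, D_KL(Q||P) = 0.0237

KL divergence is not symmetric: D_KL(P||Q) ≠ D_KL(Q||P) in general.

D_KL(P||Q) = 0.0245 nats
D_KL(Q||P) = 0.0237 nats

No, they are not equal!

This asymmetry is why KL divergence is not a true distance metric.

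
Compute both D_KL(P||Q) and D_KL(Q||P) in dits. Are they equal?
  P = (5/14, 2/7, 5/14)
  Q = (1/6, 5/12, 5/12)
D_KL(P||Q) = 0.0475, D_KL(Q||P) = 0.0410

KL divergence is not symmetric: D_KL(P||Q) ≠ D_KL(Q||P) in general.

D_KL(P||Q) = 0.0475 dits
D_KL(Q||P) = 0.0410 dits

No, they are not equal!

This asymmetry is why KL divergence is not a true distance metric.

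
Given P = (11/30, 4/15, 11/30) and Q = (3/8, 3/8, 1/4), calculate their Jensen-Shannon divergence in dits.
0.0044 dits

Jensen-Shannon divergence is:
JSD(P||Q) = 0.5 × D_KL(P||M) + 0.5 × D_KL(Q||M)
where M = 0.5 × (P + Q) is the mixture distribution.

M = 0.5 × (11/30, 4/15, 11/30) + 0.5 × (3/8, 3/8, 1/4) = (0.370833, 0.320833, 0.308333)

D_KL(P||M) = 0.0044 dits
D_KL(Q||M) = 0.0045 dits

JSD(P||Q) = 0.5 × 0.0044 + 0.5 × 0.0045 = 0.0044 dits

Unlike KL divergence, JSD is symmetric and bounded: 0 ≤ JSD ≤ log(2).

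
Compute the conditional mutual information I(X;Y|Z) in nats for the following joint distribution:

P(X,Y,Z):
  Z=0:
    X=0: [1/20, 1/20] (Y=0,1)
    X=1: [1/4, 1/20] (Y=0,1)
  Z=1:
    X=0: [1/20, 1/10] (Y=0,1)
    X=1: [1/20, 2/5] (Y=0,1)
0.0383 nats

Conditional mutual information: I(X;Y|Z) = H(X|Z) + H(Y|Z) - H(X,Y|Z)

H(Z) = 0.6730
H(X,Z) = 1.2353 → H(X|Z) = 0.5623
H(Y,Z) = 1.1683 → H(Y|Z) = 0.4953
H(X,Y,Z) = 1.6923 → H(X,Y|Z) = 1.0193

I(X;Y|Z) = 0.5623 + 0.4953 - 1.0193 = 0.0383 nats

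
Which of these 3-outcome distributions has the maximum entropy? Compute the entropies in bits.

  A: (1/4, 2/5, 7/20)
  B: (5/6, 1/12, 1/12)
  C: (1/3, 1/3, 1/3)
C

For a discrete distribution over n outcomes, entropy is maximized by the uniform distribution.

Computing entropies:
H(A) = 1.5589 bits
H(B) = 0.8167 bits
H(C) = 1.5850 bits

The uniform distribution (where all probabilities equal 1/3) achieves the maximum entropy of log_2(3) = 1.5850 bits.

Distribution C has the highest entropy.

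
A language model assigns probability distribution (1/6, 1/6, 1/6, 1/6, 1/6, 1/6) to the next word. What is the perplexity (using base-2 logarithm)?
6.0000

Perplexity is 2^H (or exp(H) for natural log).

First, H = -Σ p log p = 2.5850 bits
Perplexity = 2^2.5850 = 6.0000

Interpretation: The model's uncertainty is equivalent to choosing uniformly among 6.0 options.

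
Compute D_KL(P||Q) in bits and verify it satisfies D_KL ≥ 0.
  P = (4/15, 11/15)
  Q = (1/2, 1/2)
0.1634 bits

KL divergence satisfies the Gibbs inequality: D_KL(P||Q) ≥ 0 for all distributions P, Q.

D_KL(P||Q) = Σ p(x) log(p(x)/q(x))
Term by term:
  x=0: 4/15 × log_2[(4/15)/(1/2)] = -0.2418
  x=1: 11/15 × log_2[(11/15)/(1/2)] = 0.4052
D_KL(P||Q) = 0.1634 bits

D_KL(P||Q) = 0.1634 ≥ 0 ✓

This non-negativity is a fundamental property: relative entropy cannot be negative because it measures how different Q is from P.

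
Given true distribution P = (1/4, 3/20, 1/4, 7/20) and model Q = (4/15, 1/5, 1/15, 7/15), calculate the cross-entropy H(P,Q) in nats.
1.5156 nats

Cross-entropy: H(P,Q) = -Σ p(x) log q(x)

Alternatively: H(P,Q) = H(P) + D_KL(P||Q)
H(P) = 1.3452 nats
D_KL(P||Q) = 0.1705 nats

H(P,Q) = 1.3452 + 0.1705 = 1.5156 nats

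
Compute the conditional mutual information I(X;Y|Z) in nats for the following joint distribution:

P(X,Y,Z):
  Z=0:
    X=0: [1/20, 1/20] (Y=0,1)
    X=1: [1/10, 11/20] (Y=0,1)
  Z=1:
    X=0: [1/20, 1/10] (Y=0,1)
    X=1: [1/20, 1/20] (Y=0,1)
0.0304 nats

Conditional mutual information: I(X;Y|Z) = H(X|Z) + H(Y|Z) - H(X,Y|Z)

H(Z) = 0.5623
H(X,Z) = 1.0251 → H(X|Z) = 0.4628
H(Y,Z) = 1.1059 → H(Y|Z) = 0.5436
H(X,Y,Z) = 1.5383 → H(X,Y|Z) = 0.9759

I(X;Y|Z) = 0.4628 + 0.5436 - 0.9759 = 0.0304 nats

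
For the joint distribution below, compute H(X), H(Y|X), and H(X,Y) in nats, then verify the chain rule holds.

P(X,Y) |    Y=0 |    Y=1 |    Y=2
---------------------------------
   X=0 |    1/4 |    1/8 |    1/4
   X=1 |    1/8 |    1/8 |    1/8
H(X,Y) = 1.7329, H(X) = 0.6616, H(Y|X) = 1.0713 (all in nats)

Chain rule: H(X,Y) = H(X) + H(Y|X)

Left side — joint entropy directly:
H(X,Y) = -Σ p(x,y) log p(x,y) = 1.7329 nats

Right side — compute H(Y|X) from the conditional distributions:
P(X) = (5/8, 3/8), so H(X) = 0.6616 nats
H(Y|X) = Σ_x P(X=x) · H(Y|X=x):
  P(Y|X=0) = (2/5, 1/5, 2/5), H(Y|X=0) = 1.0549, weight P(X=0) = 5/8
  P(Y|X=1) = (1/3, 1/3, 1/3), H(Y|X=1) = 1.0986, weight P(X=1) = 3/8
H(Y|X) = 1.0713 nats

H(X) + H(Y|X) = 0.6616 + 1.0713 = 1.7329 nats

Both sides equal 1.7329 nats. ✓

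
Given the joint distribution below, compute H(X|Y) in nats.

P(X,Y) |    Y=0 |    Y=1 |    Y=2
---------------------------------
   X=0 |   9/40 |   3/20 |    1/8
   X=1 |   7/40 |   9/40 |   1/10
0.6811 nats

Using the chain rule: H(X|Y) = H(X,Y) - H(Y)

First, compute H(X,Y) = 1.7510 nats

Marginal P(Y) = (2/5, 3/8, 9/40)
H(Y) = 1.0699 nats

H(X|Y) = H(X,Y) - H(Y) = 1.7510 - 1.0699 = 0.6811 nats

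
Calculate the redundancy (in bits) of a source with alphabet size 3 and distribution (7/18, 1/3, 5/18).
0.0134 bits

Redundancy measures how far a source is from maximum entropy:
R = H_max - H(X)

Maximum entropy for 3 symbols: H_max = log_2(3) = 1.5850 bits
Actual entropy: H(X) = 1.5715 bits
Redundancy: R = 1.5850 - 1.5715 = 0.0134 bits

This redundancy represents potential for compression: the source could be compressed by 0.0134 bits per symbol.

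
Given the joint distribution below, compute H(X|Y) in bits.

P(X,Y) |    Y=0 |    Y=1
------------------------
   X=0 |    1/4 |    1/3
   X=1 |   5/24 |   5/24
0.9763 bits

Using the chain rule: H(X|Y) = H(X,Y) - H(Y)

First, compute H(X,Y) = 1.9713 bits

Marginal P(Y) = (11/24, 13/24)
H(Y) = 0.9950 bits

H(X|Y) = H(X,Y) - H(Y) = 1.9713 - 0.9950 = 0.9763 bits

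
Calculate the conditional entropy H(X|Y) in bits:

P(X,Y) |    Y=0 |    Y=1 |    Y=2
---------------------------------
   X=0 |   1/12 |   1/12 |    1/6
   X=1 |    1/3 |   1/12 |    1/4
0.8720 bits

Using the chain rule: H(X|Y) = H(X,Y) - H(Y)

First, compute H(X,Y) = 2.3554 bits

Marginal P(Y) = (5/12, 1/6, 5/12)
H(Y) = 1.4834 bits

H(X|Y) = H(X,Y) - H(Y) = 2.3554 - 1.4834 = 0.8720 bits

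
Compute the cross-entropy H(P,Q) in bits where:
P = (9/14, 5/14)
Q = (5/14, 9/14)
1.1826 bits

Cross-entropy: H(P,Q) = -Σ p(x) log q(x)

Alternatively: H(P,Q) = H(P) + D_KL(P||Q)
H(P) = 0.9403 bits
D_KL(P||Q) = 0.2423 bits

H(P,Q) = 0.9403 + 0.2423 = 1.1826 bits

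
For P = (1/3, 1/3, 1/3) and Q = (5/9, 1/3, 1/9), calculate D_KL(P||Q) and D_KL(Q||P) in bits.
D_KL(P||Q) = 0.2827, D_KL(Q||P) = 0.2333

KL divergence is not symmetric: D_KL(P||Q) ≠ D_KL(Q||P) in general.

D_KL(P||Q) = 0.2827 bits
D_KL(Q||P) = 0.2333 bits

No, they are not equal!

This asymmetry is why KL divergence is not a true distance metric.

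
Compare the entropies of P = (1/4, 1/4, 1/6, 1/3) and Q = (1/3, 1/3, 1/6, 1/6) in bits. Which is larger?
P

Computing entropies in bits:
H(P) = 1.9591
H(Q) = 1.9183

Distribution P has higher entropy.

Intuition: The distribution closer to uniform (more spread out) has higher entropy.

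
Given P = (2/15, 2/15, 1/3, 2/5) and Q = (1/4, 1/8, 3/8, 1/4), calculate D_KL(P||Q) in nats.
0.0735 nats

KL divergence: D_KL(P||Q) = Σ p(x) log(p(x)/q(x))

Computing term by term:
  x=0: 2/15 × log_e[(2/15)/(1/4)] = 2/15 × -0.6286 = -0.0838
  x=1: 2/15 × log_e[(2/15)/(1/8)] = 2/15 × 0.0645 = 0.0086
  x=2: 1/3 × log_e[(1/3)/(3/8)] = 1/3 × -0.1178 = -0.0393
  x=3: 2/5 × log_e[(2/5)/(1/4)] = 2/5 × 0.4700 = 0.1880

D_KL(P||Q) = 0.0735 nats

Note: KL divergence is always non-negative and equals 0 iff P = Q.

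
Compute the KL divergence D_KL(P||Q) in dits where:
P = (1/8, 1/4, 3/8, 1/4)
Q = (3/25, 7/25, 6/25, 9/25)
0.0230 dits

KL divergence: D_KL(P||Q) = Σ p(x) log(p(x)/q(x))

Computing term by term:
  x=0: 1/8 × log_10[(1/8)/(3/25)] = 1/8 × 0.0177 = 0.0022
  x=1: 1/4 × log_10[(1/4)/(7/25)] = 1/4 × -0.0492 = -0.0123
  x=2: 3/8 × log_10[(3/8)/(6/25)] = 3/8 × 0.1938 = 0.0727
  x=3: 1/4 × log_10[(1/4)/(9/25)] = 1/4 × -0.1584 = -0.0396

D_KL(P||Q) = 0.0230 dits

Note: KL divergence is always non-negative and equals 0 iff P = Q.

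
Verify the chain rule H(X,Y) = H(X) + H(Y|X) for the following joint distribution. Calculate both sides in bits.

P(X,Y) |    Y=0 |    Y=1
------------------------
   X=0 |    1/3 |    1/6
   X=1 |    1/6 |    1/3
H(X,Y) = 1.9183, H(X) = 1.0000, H(Y|X) = 0.9183 (all in bits)

Chain rule: H(X,Y) = H(X) + H(Y|X)

Left side — joint entropy directly:
H(X,Y) = -Σ p(x,y) log p(x,y) = 1.9183 bits

Right side — compute H(Y|X) from the conditional distributions:
P(X) = (1/2, 1/2), so H(X) = 1.0000 bits
H(Y|X) = Σ_x P(X=x) · H(Y|X=x):
  P(Y|X=0) = (2/3, 1/3), H(Y|X=0) = 0.9183, weight P(X=0) = 1/2
  P(Y|X=1) = (1/3, 2/3), H(Y|X=1) = 0.9183, weight P(X=1) = 1/2
H(Y|X) = 0.9183 bits

H(X) + H(Y|X) = 1.0000 + 0.9183 = 1.9183 bits

Both sides equal 1.9183 bits. ✓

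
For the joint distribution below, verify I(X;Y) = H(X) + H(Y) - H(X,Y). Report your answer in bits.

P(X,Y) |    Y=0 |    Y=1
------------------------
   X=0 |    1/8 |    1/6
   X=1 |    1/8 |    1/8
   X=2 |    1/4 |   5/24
I(X;Y) = 0.0070 bits

Mutual information has multiple equivalent forms:
- I(X;Y) = H(X) - H(X|Y)
- I(X;Y) = H(Y) - H(Y|X)
- I(X;Y) = H(X) + H(Y) - H(X,Y)

Computing all quantities:
H(X) = 1.5343, H(Y) = 1.0000, H(X,Y) = 2.5273
H(X|Y) = 1.5273, H(Y|X) = 0.9930

Verification:
H(X) - H(X|Y) = 1.5343 - 1.5273 = 0.0070
H(Y) - H(Y|X) = 1.0000 - 0.9930 = 0.0070
H(X) + H(Y) - H(X,Y) = 1.5343 + 1.0000 - 2.5273 = 0.0070

All forms give I(X;Y) = 0.0070 bits. ✓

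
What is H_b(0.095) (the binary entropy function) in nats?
0.3140 nats

The binary entropy function is:
H(p) = -p log(p) - (1-p) log(1-p)

H(0.095) = -0.095 × log_e(0.095) - 0.905 × log_e(0.905)
H(0.095) = 0.3140 nats

Note: Binary entropy is maximized at p=0.5 (H=1 bit) and minimized at p=0 or p=1 (H=0).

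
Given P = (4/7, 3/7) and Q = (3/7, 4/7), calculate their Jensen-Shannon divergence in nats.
0.0102 nats

Jensen-Shannon divergence is:
JSD(P||Q) = 0.5 × D_KL(P||M) + 0.5 × D_KL(Q||M)
where M = 0.5 × (P + Q) is the mixture distribution.

M = 0.5 × (4/7, 3/7) + 0.5 × (3/7, 4/7) = (1/2, 1/2)

D_KL(P||M) = 0.0102 nats
D_KL(Q||M) = 0.0102 nats

JSD(P||Q) = 0.5 × 0.0102 + 0.5 × 0.0102 = 0.0102 nats

Unlike KL divergence, JSD is symmetric and bounded: 0 ≤ JSD ≤ log(2).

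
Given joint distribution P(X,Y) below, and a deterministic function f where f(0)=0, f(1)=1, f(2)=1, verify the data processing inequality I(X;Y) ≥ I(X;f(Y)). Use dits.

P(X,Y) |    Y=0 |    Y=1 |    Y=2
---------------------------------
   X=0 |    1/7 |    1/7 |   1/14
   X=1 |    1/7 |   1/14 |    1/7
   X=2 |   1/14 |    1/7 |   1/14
I(X;Y) = 0.0186, I(X;f(Y)) = 0.0045, inequality holds: 0.0186 ≥ 0.0045

Data Processing Inequality: For any Markov chain X → Y → Z, we have I(X;Y) ≥ I(X;Z).

Here Z = f(Y) is a deterministic function of Y, forming X → Y → Z.

Original I(X;Y) = 0.0186 dits

After applying f:
P(X,Z) where Z=f(Y):
- P(X,Z=0) = P(X,Y=0)
- P(X,Z=1) = P(X,Y=1) + P(X,Y=2)

I(X;Z) = I(X;f(Y)) = 0.0045 dits

Verification: 0.0186 ≥ 0.0045 ✓

Information cannot be created by processing; the function f can only lose information about X.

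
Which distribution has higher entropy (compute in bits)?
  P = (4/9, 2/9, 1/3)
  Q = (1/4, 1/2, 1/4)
P

Computing entropies in bits:
H(P) = 1.5305
H(Q) = 1.5000

Distribution P has higher entropy.

Intuition: The distribution closer to uniform (more spread out) has higher entropy.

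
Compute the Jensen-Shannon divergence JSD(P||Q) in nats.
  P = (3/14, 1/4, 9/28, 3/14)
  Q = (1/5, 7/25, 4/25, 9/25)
0.0237 nats

Jensen-Shannon divergence is:
JSD(P||Q) = 0.5 × D_KL(P||M) + 0.5 × D_KL(Q||M)
where M = 0.5 × (P + Q) is the mixture distribution.

M = 0.5 × (3/14, 1/4, 9/28, 3/14) + 0.5 × (1/5, 7/25, 4/25, 9/25) = (0.207143, 0.265, 0.240714, 0.287143)

D_KL(P||M) = 0.0229 nats
D_KL(Q||M) = 0.0245 nats

JSD(P||Q) = 0.5 × 0.0229 + 0.5 × 0.0245 = 0.0237 nats

Unlike KL divergence, JSD is symmetric and bounded: 0 ≤ JSD ≤ log(2).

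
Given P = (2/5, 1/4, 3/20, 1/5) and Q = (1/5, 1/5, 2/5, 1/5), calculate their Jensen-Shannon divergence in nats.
0.0479 nats

Jensen-Shannon divergence is:
JSD(P||Q) = 0.5 × D_KL(P||M) + 0.5 × D_KL(Q||M)
where M = 0.5 × (P + Q) is the mixture distribution.

M = 0.5 × (2/5, 1/4, 3/20, 1/5) + 0.5 × (1/5, 1/5, 2/5, 1/5) = (3/10, 9/40, 11/40, 1/5)

D_KL(P||M) = 0.0505 nats
D_KL(Q||M) = 0.0452 nats

JSD(P||Q) = 0.5 × 0.0505 + 0.5 × 0.0452 = 0.0479 nats

Unlike KL divergence, JSD is symmetric and bounded: 0 ≤ JSD ≤ log(2).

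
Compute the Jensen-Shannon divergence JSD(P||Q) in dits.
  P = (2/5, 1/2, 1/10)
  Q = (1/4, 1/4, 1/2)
0.0446 dits

Jensen-Shannon divergence is:
JSD(P||Q) = 0.5 × D_KL(P||M) + 0.5 × D_KL(Q||M)
where M = 0.5 × (P + Q) is the mixture distribution.

M = 0.5 × (2/5, 1/2, 1/10) + 0.5 × (1/4, 1/4, 1/2) = (13/40, 3/8, 3/10)

D_KL(P||M) = 0.0508 dits
D_KL(Q||M) = 0.0384 dits

JSD(P||Q) = 0.5 × 0.0508 + 0.5 × 0.0384 = 0.0446 dits

Unlike KL divergence, JSD is symmetric and bounded: 0 ≤ JSD ≤ log(2).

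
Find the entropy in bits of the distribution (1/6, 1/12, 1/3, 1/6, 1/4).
2.1887 bits

Shannon entropy is H(X) = -Σ p(x) log p(x).

For P = (1/6, 1/12, 1/3, 1/6, 1/4):
H = -1/6 × log_2(1/6) -1/12 × log_2(1/12) -1/3 × log_2(1/3) -1/6 × log_2(1/6) -1/4 × log_2(1/4)
H = 2.1887 bits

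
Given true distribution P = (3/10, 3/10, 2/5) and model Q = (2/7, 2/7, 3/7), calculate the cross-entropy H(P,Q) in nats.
1.0906 nats

Cross-entropy: H(P,Q) = -Σ p(x) log q(x)

Alternatively: H(P,Q) = H(P) + D_KL(P||Q)
H(P) = 1.0889 nats
D_KL(P||Q) = 0.0017 nats

H(P,Q) = 1.0889 + 0.0017 = 1.0906 nats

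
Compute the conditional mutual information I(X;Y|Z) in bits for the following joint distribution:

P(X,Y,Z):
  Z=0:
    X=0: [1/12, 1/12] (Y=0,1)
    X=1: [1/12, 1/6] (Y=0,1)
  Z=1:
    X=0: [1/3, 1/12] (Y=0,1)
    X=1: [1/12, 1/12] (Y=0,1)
0.0443 bits

Conditional mutual information: I(X;Y|Z) = H(X|Z) + H(Y|Z) - H(X,Y|Z)

H(Z) = 0.9799
H(X,Z) = 1.8879 → H(X|Z) = 0.9080
H(Y,Z) = 1.8879 → H(Y|Z) = 0.9080
H(X,Y,Z) = 2.7516 → H(X,Y|Z) = 1.7718

I(X;Y|Z) = 0.9080 + 0.9080 - 1.7718 = 0.0443 bits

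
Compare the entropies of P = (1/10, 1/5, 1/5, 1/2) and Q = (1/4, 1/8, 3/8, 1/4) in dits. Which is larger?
Q

Computing entropies in dits:
H(P) = 0.5301
H(Q) = 0.5737

Distribution Q has higher entropy.

Intuition: The distribution closer to uniform (more spread out) has higher entropy.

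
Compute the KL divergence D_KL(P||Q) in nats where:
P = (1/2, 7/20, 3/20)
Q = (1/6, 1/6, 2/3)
0.5852 nats

KL divergence: D_KL(P||Q) = Σ p(x) log(p(x)/q(x))

Computing term by term:
  x=0: 1/2 × log_e[(1/2)/(1/6)] = 1/2 × 1.0986 = 0.5493
  x=1: 7/20 × log_e[(7/20)/(1/6)] = 7/20 × 0.7419 = 0.2597
  x=2: 3/20 × log_e[(3/20)/(2/3)] = 3/20 × -1.4917 = -0.2237

D_KL(P||Q) = 0.5852 nats

Note: KL divergence is always non-negative and equals 0 iff P = Q.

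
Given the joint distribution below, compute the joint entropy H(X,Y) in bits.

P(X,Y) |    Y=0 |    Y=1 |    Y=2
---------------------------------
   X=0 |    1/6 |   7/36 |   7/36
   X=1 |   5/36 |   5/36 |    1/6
2.5715 bits

Joint entropy is H(X,Y) = -Σ_{x,y} p(x,y) log p(x,y).

Summing over all non-zero entries:
H(X,Y) = -[1/6·log_2(1/6) + 7/36·log_2(7/36) + 7/36·log_2(7/36) + 5/36·log_2(5/36) + 5/36·log_2(5/36) + 1/6·log_2(1/6)]
H(X,Y) = 2.5715 bits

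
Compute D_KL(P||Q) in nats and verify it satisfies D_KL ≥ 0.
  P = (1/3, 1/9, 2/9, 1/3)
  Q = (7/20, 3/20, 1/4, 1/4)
0.0201 nats

KL divergence satisfies the Gibbs inequality: D_KL(P||Q) ≥ 0 for all distributions P, Q.

D_KL(P||Q) = Σ p(x) log(p(x)/q(x))
Term by term:
  x=0: 1/3 × log_e[(1/3)/(7/20)] = -0.0163
  x=1: 1/9 × log_e[(1/9)/(3/20)] = -0.0333
  x=2: 2/9 × log_e[(2/9)/(1/4)] = -0.0262
  x=3: 1/3 × log_e[(1/3)/(1/4)] = 0.0959
D_KL(P||Q) = 0.0201 nats

D_KL(P||Q) = 0.0201 ≥ 0 ✓

This non-negativity is a fundamental property: relative entropy cannot be negative because it measures how different Q is from P.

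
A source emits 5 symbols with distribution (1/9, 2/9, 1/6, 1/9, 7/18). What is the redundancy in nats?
0.1210 nats

Redundancy measures how far a source is from maximum entropy:
R = H_max - H(X)

Maximum entropy for 5 symbols: H_max = log_e(5) = 1.6094 nats
Actual entropy: H(X) = 1.4884 nats
Redundancy: R = 1.6094 - 1.4884 = 0.1210 nats

This redundancy represents potential for compression: the source could be compressed by 0.1210 nats per symbol.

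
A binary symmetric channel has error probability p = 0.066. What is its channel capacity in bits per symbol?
0.6492 bits

For a binary symmetric channel (BSC) with error probability p:
Capacity C = 1 - H(p) bits per symbol

where H(p) = -p log₂(p) - (1-p) log₂(1-p) is the binary entropy function.

H(0.066) = 0.3508 bits
C = 1 - 0.3508 = 0.6492 bits per symbol

This means we can reliably transmit up to 0.6492 bits of information per channel use.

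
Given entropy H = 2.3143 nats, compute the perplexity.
10.1178

Perplexity is e^H (or exp(H) for natural log).

H = 2.3143 nats
Perplexity = e^2.3143 = 10.1178

Interpretation: The model's uncertainty is equivalent to choosing uniformly among 10.1 options.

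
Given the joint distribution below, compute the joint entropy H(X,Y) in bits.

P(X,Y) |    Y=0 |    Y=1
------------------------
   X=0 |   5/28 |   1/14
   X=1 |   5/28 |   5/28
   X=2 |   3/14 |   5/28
2.5235 bits

Joint entropy is H(X,Y) = -Σ_{x,y} p(x,y) log p(x,y).

Summing over all non-zero entries:
H(X,Y) = -[5/28·log_2(5/28) + 1/14·log_2(1/14) + 5/28·log_2(5/28) + 5/28·log_2(5/28) + 3/14·log_2(3/14) + 5/28·log_2(5/28)]
H(X,Y) = 2.5235 bits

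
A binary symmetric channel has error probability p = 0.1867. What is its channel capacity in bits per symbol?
0.3055 bits

For a binary symmetric channel (BSC) with error probability p:
Capacity C = 1 - H(p) bits per symbol

where H(p) = -p log₂(p) - (1-p) log₂(1-p) is the binary entropy function.

H(0.1867) = 0.6945 bits
C = 1 - 0.6945 = 0.3055 bits per symbol

This means we can reliably transmit up to 0.3055 bits of information per channel use.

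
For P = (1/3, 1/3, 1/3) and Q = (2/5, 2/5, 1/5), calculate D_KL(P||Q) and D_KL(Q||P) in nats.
D_KL(P||Q) = 0.0487, D_KL(Q||P) = 0.0437

KL divergence is not symmetric: D_KL(P||Q) ≠ D_KL(Q||P) in general.

D_KL(P||Q) = 0.0487 nats
D_KL(Q||P) = 0.0437 nats

No, they are not equal!

This asymmetry is why KL divergence is not a true distance metric.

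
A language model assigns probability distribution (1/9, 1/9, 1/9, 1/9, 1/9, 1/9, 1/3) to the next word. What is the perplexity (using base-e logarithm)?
6.2403

Perplexity is e^H (or exp(H) for natural log).

First, H = -Σ p log p = 1.8310 nats
Perplexity = e^1.8310 = 6.2403

Interpretation: The model's uncertainty is equivalent to choosing uniformly among 6.2 options.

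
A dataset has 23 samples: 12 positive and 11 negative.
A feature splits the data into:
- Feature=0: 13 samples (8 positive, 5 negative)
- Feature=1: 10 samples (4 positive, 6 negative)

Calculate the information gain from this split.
0.0332 bits

Information Gain = H(Y) - H(Y|Feature)

Before split:
P(positive) = 12/23 = 0.5217
H(Y) = 0.9986 bits

After split:
Feature=0: H = 0.9612 bits (weight = 13/23)
Feature=1: H = 0.9710 bits (weight = 10/23)
H(Y|Feature) = (13/23)×0.9612 + (10/23)×0.9710 = 0.9655 bits

Information Gain = 0.9986 - 0.9655 = 0.0332 bits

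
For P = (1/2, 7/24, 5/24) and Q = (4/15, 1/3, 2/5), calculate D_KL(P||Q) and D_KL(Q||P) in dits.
D_KL(P||Q) = 0.0606, D_KL(Q||P) = 0.0599

KL divergence is not symmetric: D_KL(P||Q) ≠ D_KL(Q||P) in general.

D_KL(P||Q) = 0.0606 dits
D_KL(Q||P) = 0.0599 dits

No, they are not equal!

This asymmetry is why KL divergence is not a true distance metric.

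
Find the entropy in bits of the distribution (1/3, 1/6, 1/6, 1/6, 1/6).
2.2516 bits

Shannon entropy is H(X) = -Σ p(x) log p(x).

For P = (1/3, 1/6, 1/6, 1/6, 1/6):
H = -1/3 × log_2(1/3) -1/6 × log_2(1/6) -1/6 × log_2(1/6) -1/6 × log_2(1/6) -1/6 × log_2(1/6)
H = 2.2516 bits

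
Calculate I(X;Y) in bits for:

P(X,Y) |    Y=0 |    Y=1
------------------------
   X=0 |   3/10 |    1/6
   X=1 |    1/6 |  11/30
0.0801 bits

Mutual information: I(X;Y) = H(X) + H(Y) - H(X,Y)

Marginals:
P(X) = (7/15, 8/15), H(X) = 0.9968 bits
P(Y) = (7/15, 8/15), H(Y) = 0.9968 bits

Joint entropy: H(X,Y) = 1.9135 bits

I(X;Y) = 0.9968 + 0.9968 - 1.9135 = 0.0801 bits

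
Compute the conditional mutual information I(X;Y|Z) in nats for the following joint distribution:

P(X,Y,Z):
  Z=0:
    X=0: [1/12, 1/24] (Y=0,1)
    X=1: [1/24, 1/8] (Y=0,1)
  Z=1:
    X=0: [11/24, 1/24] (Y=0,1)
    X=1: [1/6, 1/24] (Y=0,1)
0.0348 nats

Conditional mutual information: I(X;Y|Z) = H(X|Z) + H(Y|Z) - H(X,Y|Z)

H(Z) = 0.6036
H(X,Z) = 1.2319 → H(X|Z) = 0.6283
H(Y,Z) = 1.0594 → H(Y|Z) = 0.4557
H(X,Y,Z) = 1.6529 → H(X,Y|Z) = 1.0492

I(X;Y|Z) = 0.6283 + 0.4557 - 1.0492 = 0.0348 nats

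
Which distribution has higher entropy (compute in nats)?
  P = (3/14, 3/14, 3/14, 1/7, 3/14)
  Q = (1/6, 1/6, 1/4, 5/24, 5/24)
P

Computing entropies in nats:
H(P) = 1.5984
H(Q) = 1.5974

Distribution P has higher entropy.

Intuition: The distribution closer to uniform (more spread out) has higher entropy.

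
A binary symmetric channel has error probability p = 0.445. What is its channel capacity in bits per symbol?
0.0087 bits

For a binary symmetric channel (BSC) with error probability p:
Capacity C = 1 - H(p) bits per symbol

where H(p) = -p log₂(p) - (1-p) log₂(1-p) is the binary entropy function.

H(0.445) = 0.9913 bits
C = 1 - 0.9913 = 0.0087 bits per symbol

This means we can reliably transmit up to 0.0087 bits of information per channel use.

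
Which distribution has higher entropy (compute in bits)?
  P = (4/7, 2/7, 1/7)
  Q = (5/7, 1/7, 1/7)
P

Computing entropies in bits:
H(P) = 1.3788
H(Q) = 1.1488

Distribution P has higher entropy.

Intuition: The distribution closer to uniform (more spread out) has higher entropy.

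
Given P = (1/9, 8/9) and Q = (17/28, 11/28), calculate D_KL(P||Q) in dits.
0.2333 dits

KL divergence: D_KL(P||Q) = Σ p(x) log(p(x)/q(x))

Computing term by term:
  x=0: 1/9 × log_10[(1/9)/(17/28)] = 1/9 × -0.7375 = -0.0819
  x=1: 8/9 × log_10[(8/9)/(11/28)] = 8/9 × 0.3546 = 0.3152

D_KL(P||Q) = 0.2333 dits

Note: KL divergence is always non-negative and equals 0 iff P = Q.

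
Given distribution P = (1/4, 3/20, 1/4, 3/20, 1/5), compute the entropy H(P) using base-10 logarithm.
0.6880 dits

Shannon entropy is H(X) = -Σ p(x) log p(x).

For P = (1/4, 3/20, 1/4, 3/20, 1/5):
H = -1/4 × log_10(1/4) -3/20 × log_10(3/20) -1/4 × log_10(1/4) -3/20 × log_10(3/20) -1/5 × log_10(1/5)
H = 0.6880 dits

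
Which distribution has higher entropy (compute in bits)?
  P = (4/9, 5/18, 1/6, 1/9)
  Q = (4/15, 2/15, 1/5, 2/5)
Q

Computing entropies in bits:
H(P) = 1.8163
H(Q) = 1.8892

Distribution Q has higher entropy.

Intuition: The distribution closer to uniform (more spread out) has higher entropy.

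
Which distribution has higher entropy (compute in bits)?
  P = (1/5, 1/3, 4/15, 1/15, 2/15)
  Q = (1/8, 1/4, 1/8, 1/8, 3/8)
Q

Computing entropies in bits:
H(P) = 2.1493
H(Q) = 2.1556

Distribution Q has higher entropy.

Intuition: The distribution closer to uniform (more spread out) has higher entropy.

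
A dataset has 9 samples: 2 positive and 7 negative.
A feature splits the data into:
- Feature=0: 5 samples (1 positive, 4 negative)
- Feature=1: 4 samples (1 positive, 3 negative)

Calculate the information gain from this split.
0.0026 bits

Information Gain = H(Y) - H(Y|Feature)

Before split:
P(positive) = 2/9 = 0.2222
H(Y) = 0.7642 bits

After split:
Feature=0: H = 0.7219 bits (weight = 5/9)
Feature=1: H = 0.8113 bits (weight = 4/9)
H(Y|Feature) = (5/9)×0.7219 + (4/9)×0.8113 = 0.7616 bits

Information Gain = 0.7642 - 0.7616 = 0.0026 bits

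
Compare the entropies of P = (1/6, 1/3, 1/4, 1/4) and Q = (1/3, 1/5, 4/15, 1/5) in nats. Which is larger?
Q

Computing entropies in nats:
H(P) = 1.3580
H(Q) = 1.3624

Distribution Q has higher entropy.

Intuition: The distribution closer to uniform (more spread out) has higher entropy.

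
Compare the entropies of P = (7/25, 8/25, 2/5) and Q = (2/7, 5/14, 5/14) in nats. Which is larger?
Q

Computing entropies in nats:
H(P) = 1.0876
H(Q) = 1.0934

Distribution Q has higher entropy.

Intuition: The distribution closer to uniform (more spread out) has higher entropy.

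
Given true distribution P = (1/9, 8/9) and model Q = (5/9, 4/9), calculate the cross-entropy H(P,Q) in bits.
1.1342 bits

Cross-entropy: H(P,Q) = -Σ p(x) log q(x)

Alternatively: H(P,Q) = H(P) + D_KL(P||Q)
H(P) = 0.5033 bits
D_KL(P||Q) = 0.6309 bits

H(P,Q) = 0.5033 + 0.6309 = 1.1342 bits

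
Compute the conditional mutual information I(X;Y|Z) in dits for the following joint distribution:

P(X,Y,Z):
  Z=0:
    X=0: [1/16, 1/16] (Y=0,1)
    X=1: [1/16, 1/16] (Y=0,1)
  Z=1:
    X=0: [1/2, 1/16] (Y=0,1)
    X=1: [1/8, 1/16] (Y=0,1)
0.0097 dits

Conditional mutual information: I(X;Y|Z) = H(X|Z) + H(Y|Z) - H(X,Y|Z)

H(Z) = 0.2442
H(X,Z) = 0.5026 → H(X|Z) = 0.2584
H(Y,Z) = 0.4662 → H(Y|Z) = 0.2220
H(X,Y,Z) = 0.7149 → H(X,Y|Z) = 0.4707

I(X;Y|Z) = 0.2584 + 0.2220 - 0.4707 = 0.0097 dits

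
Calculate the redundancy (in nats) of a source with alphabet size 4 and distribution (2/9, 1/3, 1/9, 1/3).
0.0755 nats

Redundancy measures how far a source is from maximum entropy:
R = H_max - H(X)

Maximum entropy for 4 symbols: H_max = log_e(4) = 1.3863 nats
Actual entropy: H(X) = 1.3108 nats
Redundancy: R = 1.3863 - 1.3108 = 0.0755 nats

This redundancy represents potential for compression: the source could be compressed by 0.0755 nats per symbol.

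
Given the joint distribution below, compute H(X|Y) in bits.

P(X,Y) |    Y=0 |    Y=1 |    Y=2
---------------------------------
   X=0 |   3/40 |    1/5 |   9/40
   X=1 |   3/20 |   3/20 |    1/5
0.9754 bits

Using the chain rule: H(X|Y) = H(X,Y) - H(Y)

First, compute H(X,Y) = 2.5143 bits

Marginal P(Y) = (9/40, 7/20, 17/40)
H(Y) = 1.5389 bits

H(X|Y) = H(X,Y) - H(Y) = 2.5143 - 1.5389 = 0.9754 bits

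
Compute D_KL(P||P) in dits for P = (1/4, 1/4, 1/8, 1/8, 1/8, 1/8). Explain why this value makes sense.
0.0000 dits

KL divergence satisfies the Gibbs inequality: D_KL(P||Q) ≥ 0 for all distributions P, Q.

D_KL(P||Q) = Σ p(x) log(p(x)/q(x))
Each term is p(x) × log_10(p(x)/p(x)) = p(x) × log_10(1) = 0, so the sum is 0.
D_KL(P||Q) = 0.0000 dits

When P = Q, the KL divergence is exactly 0, as there is no 'divergence' between identical distributions.

This non-negativity is a fundamental property: relative entropy cannot be negative because it measures how different Q is from P.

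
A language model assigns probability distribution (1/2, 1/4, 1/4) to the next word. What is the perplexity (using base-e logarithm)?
2.8284

Perplexity is e^H (or exp(H) for natural log).

First, H = -Σ p log p = 1.0397 nats
Perplexity = e^1.0397 = 2.8284

Interpretation: The model's uncertainty is equivalent to choosing uniformly among 2.8 options.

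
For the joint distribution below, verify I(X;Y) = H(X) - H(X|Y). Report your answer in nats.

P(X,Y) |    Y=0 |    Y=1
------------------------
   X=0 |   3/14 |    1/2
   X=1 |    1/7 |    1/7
I(X;Y) = 0.0174 nats

Mutual information has multiple equivalent forms:
- I(X;Y) = H(X) - H(X|Y)
- I(X;Y) = H(Y) - H(Y|X)
- I(X;Y) = H(X) + H(Y) - H(X,Y)

Computing all quantities:
H(X) = 0.5983, H(Y) = 0.6518, H(X,Y) = 1.2326
H(X|Y) = 0.5809, H(Y|X) = 0.6344

Verification:
H(X) - H(X|Y) = 0.5983 - 0.5809 = 0.0174
H(Y) - H(Y|X) = 0.6518 - 0.6344 = 0.0174
H(X) + H(Y) - H(X,Y) = 0.5983 + 0.6518 - 1.2326 = 0.0174

All forms give I(X;Y) = 0.0174 nats. ✓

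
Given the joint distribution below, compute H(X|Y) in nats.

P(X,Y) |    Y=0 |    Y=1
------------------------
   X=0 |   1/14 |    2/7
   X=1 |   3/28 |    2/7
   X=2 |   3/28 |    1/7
1.0627 nats

Using the chain rule: H(X|Y) = H(X,Y) - H(Y)

First, compute H(X,Y) = 1.6610 nats

Marginal P(Y) = (2/7, 5/7)
H(Y) = 0.5983 nats

H(X|Y) = H(X,Y) - H(Y) = 1.6610 - 0.5983 = 1.0627 nats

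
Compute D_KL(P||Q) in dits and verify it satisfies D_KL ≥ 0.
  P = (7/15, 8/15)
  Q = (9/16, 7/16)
0.0080 dits

KL divergence satisfies the Gibbs inequality: D_KL(P||Q) ≥ 0 for all distributions P, Q.

D_KL(P||Q) = Σ p(x) log(p(x)/q(x))
Term by term:
  x=0: 7/15 × log_10[(7/15)/(9/16)] = -0.0379
  x=1: 8/15 × log_10[(8/15)/(7/16)] = 0.0459
D_KL(P||Q) = 0.0080 dits

D_KL(P||Q) = 0.0080 ≥ 0 ✓

This non-negativity is a fundamental property: relative entropy cannot be negative because it measures how different Q is from P.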